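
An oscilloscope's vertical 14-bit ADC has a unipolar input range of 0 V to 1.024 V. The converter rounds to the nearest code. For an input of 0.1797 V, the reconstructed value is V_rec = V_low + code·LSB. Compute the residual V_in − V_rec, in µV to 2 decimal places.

12.50 µV

LSB = 1.024/2^14 = 62.50 µV.
Scaled input = 2875.2000 LSBs, so code = 2875.
Reconstructed: 0.1796875 V.
Error = 0.1797 − 0.1796875 = 1.25e-05 V = 12.50 µV.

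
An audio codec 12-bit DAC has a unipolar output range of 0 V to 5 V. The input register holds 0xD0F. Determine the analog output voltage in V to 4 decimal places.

4.0808 V

LSB = 5 V / 2^12 = 1.221 mV.
Code 0xD0F = 3343 decimal.
V_out = 0 + 3343 × 0.0012207 V = 4.08081 V.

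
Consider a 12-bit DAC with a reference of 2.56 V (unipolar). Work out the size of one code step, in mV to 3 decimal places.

0.625 mV

Full-scale span = 2.56 V.
LSB = 2.56 / 2^12 = 2.56 / 4096 = 0.000625 V = 0.625 mV.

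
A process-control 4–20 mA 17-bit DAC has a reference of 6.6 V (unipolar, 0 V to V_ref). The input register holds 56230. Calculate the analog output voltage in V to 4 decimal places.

2.8314 V

LSB = 6.6 V / 2^17 = 50.35 µV.
V_out = 0 + 56230 × 5.0354e-05 V = 2.83141 V.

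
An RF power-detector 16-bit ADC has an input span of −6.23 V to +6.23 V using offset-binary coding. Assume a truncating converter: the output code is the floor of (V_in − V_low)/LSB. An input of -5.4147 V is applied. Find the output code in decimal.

LSB = 12.46 V / 65536 = 190.12 µV.
(-5.4147 − (−6.23)) / 0.000190125 = 4288.242 LSBs.
⌊·⌋(4288.242) = 4288.

code 4288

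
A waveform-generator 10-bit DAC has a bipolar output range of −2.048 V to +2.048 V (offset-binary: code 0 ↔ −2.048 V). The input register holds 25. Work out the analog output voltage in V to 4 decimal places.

-1.9480 V

LSB = 4.096 V / 2^10 = 4.000 mV.
V_out = (−2.048) + 25 × 0.004 V = -1.948 V.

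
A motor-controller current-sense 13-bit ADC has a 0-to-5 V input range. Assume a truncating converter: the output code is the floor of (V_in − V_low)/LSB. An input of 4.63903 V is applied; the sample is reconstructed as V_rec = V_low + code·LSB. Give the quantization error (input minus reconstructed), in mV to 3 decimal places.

0.358 mV

Step size: 5 V ÷ 2^13 = 0.610 mV.
Scaled input = 7600.5868 LSBs, so code = 7600.
Code 7600 maps back to 0 + 7600×0.000610352 V = 4.6386719 V.
Difference: 0.000358125 V → 0.358 mV.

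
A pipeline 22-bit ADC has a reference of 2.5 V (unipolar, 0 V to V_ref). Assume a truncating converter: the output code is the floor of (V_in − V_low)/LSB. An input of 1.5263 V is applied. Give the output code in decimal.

LSB = 2.5 V / 4194304 = 0.60 µV.
(V_in − V_low)/LSB = (1.5263 − 0) / 5.96046e-07 = 2560706.478.
So the output code is 2560706.

code 2560706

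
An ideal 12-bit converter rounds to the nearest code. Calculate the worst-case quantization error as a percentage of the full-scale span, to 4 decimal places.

0.0122 %

Rounding → worst-case error = ½ LSB = V_FS/2^13, so 100/8192 = 0.012207 % of full scale.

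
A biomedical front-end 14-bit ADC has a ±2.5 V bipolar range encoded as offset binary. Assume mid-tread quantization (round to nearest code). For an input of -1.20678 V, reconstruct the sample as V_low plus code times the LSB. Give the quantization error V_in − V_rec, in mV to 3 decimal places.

LSB = 5/2^14 = 305.18 µV.
(-1.20678 − (−2.5))/0.000305176 = 4237.6233; round gives code 4238.
Code 4238 maps back to (−2.5) + 4238×0.000305176 V = -1.206665 V.
Error = -1.20678 − (−1.206665) = -0.000114961 V = -0.115 mV.

-0.115 mV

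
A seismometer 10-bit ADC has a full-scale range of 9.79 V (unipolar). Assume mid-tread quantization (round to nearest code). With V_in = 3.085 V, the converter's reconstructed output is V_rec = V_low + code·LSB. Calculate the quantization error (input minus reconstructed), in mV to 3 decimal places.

-3.057 mV

Step size: 9.79 V ÷ 2^10 = 9.561 mV.
(3.085 − 0)/0.00956055 = 322.6803; round gives code 323.
V_rec = 0 + 323·0.00956055 = 3.0880566 V.
Difference: -0.00305664 V → -3.057 mV.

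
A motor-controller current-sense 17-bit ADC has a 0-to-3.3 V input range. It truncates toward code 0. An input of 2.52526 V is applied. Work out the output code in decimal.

LSB = 3.3 V / 131072 = 25.18 µV.
(V_in − V_low)/LSB = (2.52526 − 0) / 2.5177e-05 = 100300.266.
So the output code is 100300.

code 100300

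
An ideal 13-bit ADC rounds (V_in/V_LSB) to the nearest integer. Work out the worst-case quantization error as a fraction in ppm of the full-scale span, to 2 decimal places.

Rounding → worst-case error = ½ LSB = V_FS/2^14, so 1e+06/16384 = 61.0352 ppm of full scale.

61.04 ppm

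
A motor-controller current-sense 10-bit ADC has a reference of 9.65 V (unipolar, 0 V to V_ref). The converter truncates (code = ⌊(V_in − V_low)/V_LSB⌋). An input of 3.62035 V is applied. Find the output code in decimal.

code 384

Full-scale span = 9.65 V; LSB = 9.65/2^10 = 9.424 mV.
Input sits at 384.170 steps above V_low.
So the output code is 384.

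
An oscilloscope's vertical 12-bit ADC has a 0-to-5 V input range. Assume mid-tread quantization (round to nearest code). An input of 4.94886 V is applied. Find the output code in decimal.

Full-scale span = 5 V; LSB = 5/2^12 = 1.221 mV.
Input sits at 4054.106 steps above V_low.
So the output code is 4054.

code 4054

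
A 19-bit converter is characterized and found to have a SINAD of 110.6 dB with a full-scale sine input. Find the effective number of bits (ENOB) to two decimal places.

ENOB = (SINAD − 1.76) / 6.02 = (110.6 − 1.76)/6.02 = 18.080.

18.08 bits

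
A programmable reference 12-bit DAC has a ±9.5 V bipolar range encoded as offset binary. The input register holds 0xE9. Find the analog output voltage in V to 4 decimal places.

LSB = 19 V / 2^12 = 4.639 mV.
Code 0xE9 = 233 decimal.
V_out = (−9.5) + 233 × 0.00463867 V = -8.41919 V.

-8.4192 V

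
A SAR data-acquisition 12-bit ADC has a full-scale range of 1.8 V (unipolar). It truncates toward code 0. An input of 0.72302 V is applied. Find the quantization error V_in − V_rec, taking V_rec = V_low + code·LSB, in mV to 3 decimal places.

0.120 mV

One LSB is 1.8 V / 4096 = 439.45 µV.
(0.72302 − 0)/0.000439453 = 1645.2722; ⌊·⌋ gives code 1645.
V_rec = 0 + 1645·0.000439453 = 0.72290039 V.
V_in − V_rec = 0.000119609 V = 0.120 mV.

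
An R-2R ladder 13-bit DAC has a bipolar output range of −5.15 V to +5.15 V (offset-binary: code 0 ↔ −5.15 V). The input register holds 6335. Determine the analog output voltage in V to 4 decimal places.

2.8151 V

LSB = 10.3 V / 2^13 = 1.257 mV.
V_out = (−5.15) + 6335 × 0.00125732 V = 2.81515 V.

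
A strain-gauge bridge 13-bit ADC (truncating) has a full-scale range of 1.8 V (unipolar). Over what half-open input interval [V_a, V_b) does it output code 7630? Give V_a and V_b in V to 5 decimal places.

LSB = 1.8/2^13 = 219.73 µV.
V_a = V_low + 7630·LSB = 1.67651 V; V_b = V_low + 7631·LSB = 1.67673 V.

[1.67651 V, 1.67673 V)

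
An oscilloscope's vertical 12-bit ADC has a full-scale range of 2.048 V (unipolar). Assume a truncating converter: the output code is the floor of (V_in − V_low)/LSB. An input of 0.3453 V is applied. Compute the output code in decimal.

code 690

Full-scale span = 2.048 V; LSB = 2.048/2^12 = 0.500 mV.
Input sits at 690.600 steps above V_low.
Floor → code 690.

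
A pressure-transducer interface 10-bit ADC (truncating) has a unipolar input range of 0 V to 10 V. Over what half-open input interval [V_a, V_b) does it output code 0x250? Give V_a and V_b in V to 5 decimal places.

[5.78125 V, 5.79102 V)

LSB = 10/2^10 = 9.766 mV.
Code 0x250 = 592 decimal.
V_a = V_low + 592·LSB = 5.78125 V; V_b = V_low + 593·LSB = 5.79102 V.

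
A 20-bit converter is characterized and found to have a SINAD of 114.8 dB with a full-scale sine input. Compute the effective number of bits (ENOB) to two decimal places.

ENOB = (SINAD − 1.76) / 6.02 = (114.8 − 1.76)/6.02 = 18.777.

18.78 bits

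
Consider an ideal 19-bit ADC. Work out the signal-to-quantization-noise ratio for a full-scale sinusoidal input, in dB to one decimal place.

116.1 dB

SNR ≈ 6.02·N + 1.76 dB = 6.02·19 + 1.76 = 116.14 dB.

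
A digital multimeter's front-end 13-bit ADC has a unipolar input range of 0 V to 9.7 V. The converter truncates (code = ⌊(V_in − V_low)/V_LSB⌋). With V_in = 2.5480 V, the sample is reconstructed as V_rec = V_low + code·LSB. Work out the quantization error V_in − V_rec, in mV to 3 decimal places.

One LSB is 9.7 V / 8192 = 1.184 mV.
(V_in − V_low)/LSB = (2.5480 − 0)/0.00118408 = 2151.8779 → code 2151 (floor).
Reconstructed: 2.5469604 V.
V_in − V_rec = 0.00103955 V = 1.040 mV.

1.040 mV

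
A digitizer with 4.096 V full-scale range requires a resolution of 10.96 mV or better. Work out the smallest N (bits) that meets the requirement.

9 bits

Number of steps required ≥ 4.096 V / 10.96 mV = 373.72.
Need 2^N ≥ 373.72; 2^8 = 256, 2^9 = 512.
Minimum N = 9.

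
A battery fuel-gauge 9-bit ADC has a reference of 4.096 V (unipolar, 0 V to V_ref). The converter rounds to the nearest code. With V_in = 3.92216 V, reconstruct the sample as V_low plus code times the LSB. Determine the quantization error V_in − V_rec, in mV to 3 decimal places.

2.160 mV

Step size: 4.096 V ÷ 2^9 = 8.000 mV.
(3.92216 − 0)/0.008 = 490.2700; round gives code 490.
Code 490 maps back to 0 + 490×0.008 V = 3.92 V.
Difference: 0.00216 V → 2.160 mV.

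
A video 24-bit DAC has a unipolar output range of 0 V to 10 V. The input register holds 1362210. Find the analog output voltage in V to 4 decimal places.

LSB = 10 V / 2^24 = 0.60 µV.
V_out = 0 + 1362210 × 5.96046e-07 V = 0.81194 V.

0.8119 V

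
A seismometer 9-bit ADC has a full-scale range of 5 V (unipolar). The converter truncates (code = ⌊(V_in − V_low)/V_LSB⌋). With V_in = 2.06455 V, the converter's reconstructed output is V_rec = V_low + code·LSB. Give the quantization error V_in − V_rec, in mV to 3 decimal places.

LSB = 5/2^9 = 9.766 mV.
(V_in − V_low)/LSB = (2.06455 − 0)/0.00976562 = 211.4099 → code 211 (floor).
V_rec = 0 + 211·0.00976562 = 2.0605469 V.
Difference: 0.00400312 V → 4.003 mV.

4.003 mV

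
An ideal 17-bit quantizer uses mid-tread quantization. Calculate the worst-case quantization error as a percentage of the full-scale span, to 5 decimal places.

0.00038 %

Rounding → worst-case error = ½ LSB = V_FS/2^18, so 100/262144 = 0.00038147 % of full scale.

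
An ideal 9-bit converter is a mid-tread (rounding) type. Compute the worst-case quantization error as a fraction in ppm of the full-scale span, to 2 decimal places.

976.56 ppm

Rounding → worst-case error = ½ LSB = V_FS/2^10, so 1e+06/1024 = 976.562 ppm of full scale.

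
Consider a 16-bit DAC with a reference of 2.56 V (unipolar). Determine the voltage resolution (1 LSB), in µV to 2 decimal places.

39.06 µV

Full-scale span = 2.56 V.
LSB = 2.56 / 2^16 = 2.56 / 65536 = 3.90625e-05 V = 39.06 µV.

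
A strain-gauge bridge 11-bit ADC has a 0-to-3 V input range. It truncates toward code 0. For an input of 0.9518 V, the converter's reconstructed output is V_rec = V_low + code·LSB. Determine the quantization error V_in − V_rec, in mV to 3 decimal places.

1.116 mV

LSB = 3/2^11 = 1.465 mV.
Scaled input = 649.7621 LSBs, so code = 649.
V_rec = 0 + 649·0.00146484 = 0.95068359 V.
V_in − V_rec = 0.00111641 V = 1.116 mV.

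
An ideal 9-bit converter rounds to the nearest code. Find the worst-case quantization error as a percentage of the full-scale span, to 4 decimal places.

0.0977 %

Rounding → worst-case error = ½ LSB = V_FS/2^10, so 100/1024 = 0.0976562 % of full scale.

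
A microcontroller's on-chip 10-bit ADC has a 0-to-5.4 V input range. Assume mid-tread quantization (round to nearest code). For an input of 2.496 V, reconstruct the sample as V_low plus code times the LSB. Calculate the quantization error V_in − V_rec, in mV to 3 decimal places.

One LSB is 5.4 V / 1024 = 5.273 mV.
(2.496 − 0)/0.00527344 = 473.3156; round gives code 473.
Code 473 maps back to 0 + 473×0.00527344 V = 2.4943359 V.
V_in − V_rec = 0.00166406 V = 1.664 mV.

1.664 mV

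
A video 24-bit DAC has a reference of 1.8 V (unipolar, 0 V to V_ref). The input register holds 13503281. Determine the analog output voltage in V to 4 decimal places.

1.4487 V

LSB = 1.8 V / 2^24 = 0.11 µV.
V_out = 0 + 13503281 × 1.07288e-07 V = 1.44874 V.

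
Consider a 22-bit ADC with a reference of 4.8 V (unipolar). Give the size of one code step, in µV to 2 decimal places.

Full-scale span = 4.8 V.
LSB = 4.8 / 2^22 = 4.8 / 4194304 = 1.14441e-06 V = 1.14 µV.

1.14 µV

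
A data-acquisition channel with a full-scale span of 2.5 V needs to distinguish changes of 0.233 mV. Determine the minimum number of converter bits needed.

14 bits

Number of steps required ≥ 2.5 V / 0.233 mV = 10729.61.
Need 2^N ≥ 10729.61; 2^13 = 8192, 2^14 = 16384.
Minimum N = 14.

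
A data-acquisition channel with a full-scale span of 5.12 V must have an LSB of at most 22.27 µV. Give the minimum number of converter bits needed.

18 bits

Number of steps required ≥ 5.12 V / 22.27 µV = 229905.70.
Need 2^N ≥ 229905.70; 2^17 = 131072, 2^18 = 262144.
Minimum N = 18.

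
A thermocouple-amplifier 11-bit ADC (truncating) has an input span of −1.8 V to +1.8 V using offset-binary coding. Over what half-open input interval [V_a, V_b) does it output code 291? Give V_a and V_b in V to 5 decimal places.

LSB = 3.6/2^11 = 1.758 mV.
V_a = V_low + 291·LSB = -1.28848 V; V_b = V_low + 292·LSB = -1.28672 V.

[-1.28848 V, -1.28672 V)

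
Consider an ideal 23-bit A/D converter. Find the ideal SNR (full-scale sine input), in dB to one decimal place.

SNR ≈ 6.02·N + 1.76 dB = 6.02·23 + 1.76 = 140.22 dB.

140.2 dB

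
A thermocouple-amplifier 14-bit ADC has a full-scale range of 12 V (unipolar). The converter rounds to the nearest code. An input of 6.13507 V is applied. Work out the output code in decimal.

code 8376

Full-scale span = 12 V; LSB = 12/2^14 = 0.732 mV.
Input sits at 8376.416 steps above V_low.
round(8376.416) = 8376.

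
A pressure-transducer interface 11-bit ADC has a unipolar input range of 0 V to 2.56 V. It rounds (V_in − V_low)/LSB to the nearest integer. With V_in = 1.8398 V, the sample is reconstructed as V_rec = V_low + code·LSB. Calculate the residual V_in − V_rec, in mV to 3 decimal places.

Step size: 2.56 V ÷ 2^11 = 1.250 mV.
Scaled input = 1471.8400 LSBs, so code = 1472.
V_rec = 0 + 1472·0.00125 = 1.84 V.
Difference: -0.0002 V → -0.200 mV.

-0.200 mV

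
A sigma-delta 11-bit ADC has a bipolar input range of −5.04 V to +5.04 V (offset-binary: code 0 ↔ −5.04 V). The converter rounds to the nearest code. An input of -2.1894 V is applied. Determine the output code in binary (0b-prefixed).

code 0b1001000011 (decimal 579)

With 2048 levels over 10.08 V, one step is 4.922 mV.
(-2.1894 − (−5.04)) / 0.00492188 = 579.170 LSBs.
So the output code is 579.
In binary (0b-prefixed): 0b1001000011.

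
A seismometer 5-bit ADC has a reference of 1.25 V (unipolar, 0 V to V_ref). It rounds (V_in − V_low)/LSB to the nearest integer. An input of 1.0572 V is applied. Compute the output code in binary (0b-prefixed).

code 0b11011 (decimal 27)

LSB = 1.25 V / 32 = 39.062 mV.
(V_in − V_low)/LSB = (1.0572 − 0) / 0.0390625 = 27.064.
round(27.064) = 27.
In binary (0b-prefixed): 0b11011.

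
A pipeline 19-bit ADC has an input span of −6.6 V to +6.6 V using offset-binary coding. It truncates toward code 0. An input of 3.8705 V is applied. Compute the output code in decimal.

code 415875

Full-scale span = 13.2 V; LSB = 13.2/2^19 = 25.18 µV.
(3.8705 − (−6.6)) / 2.5177e-05 = 415875.568 LSBs.
So the output code is 415875.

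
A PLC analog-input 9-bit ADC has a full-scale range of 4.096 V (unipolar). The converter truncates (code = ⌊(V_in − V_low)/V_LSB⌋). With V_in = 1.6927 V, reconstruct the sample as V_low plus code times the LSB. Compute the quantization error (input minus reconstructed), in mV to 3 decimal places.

4.700 mV

Step size: 4.096 V ÷ 2^9 = 8.000 mV.
Scaled input = 211.5875 LSBs, so code = 211.
V_rec = 0 + 211·0.008 = 1.688 V.
Error = 1.6927 − 1.688 = 0.0047 V = 4.700 mV.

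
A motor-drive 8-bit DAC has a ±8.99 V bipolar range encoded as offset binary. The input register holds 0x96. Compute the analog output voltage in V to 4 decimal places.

1.5452 V

LSB = 17.98 V / 2^8 = 70.234 mV.
Code 0x96 = 150 decimal.
V_out = (−8.99) + 150 × 0.0702344 V = 1.54516 V.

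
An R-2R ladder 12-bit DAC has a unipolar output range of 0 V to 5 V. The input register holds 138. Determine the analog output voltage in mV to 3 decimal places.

168.457 mV

LSB = 5 V / 2^12 = 1.221 mV.
V_out = 0 + 138 × 0.0012207 V = 0.168457 V.
= 168.457 mV.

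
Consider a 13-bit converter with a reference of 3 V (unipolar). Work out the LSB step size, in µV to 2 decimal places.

366.21 µV

Full-scale span = 3 V.
LSB = 3 / 2^13 = 3 / 8192 = 0.000366211 V = 366.21 µV.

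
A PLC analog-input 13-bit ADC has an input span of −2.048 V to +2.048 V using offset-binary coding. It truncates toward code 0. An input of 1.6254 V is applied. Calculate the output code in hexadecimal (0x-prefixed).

code 0x1CB2 (decimal 7346)

LSB = 4.096 V / 8192 = 0.500 mV.
(V_in − V_low)/LSB = (1.6254 − (−2.048)) / 0.0005 = 7346.800.
Floor → code 7346.
In hexadecimal (0x-prefixed): 0x1CB2.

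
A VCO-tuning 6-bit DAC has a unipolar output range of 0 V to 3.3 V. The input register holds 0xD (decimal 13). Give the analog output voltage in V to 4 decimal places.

LSB = 3.3 V / 2^6 = 51.562 mV.
Code 0xD = 13 decimal.
V_out = 0 + 13 × 0.0515625 V = 0.670312 V.

0.6703 V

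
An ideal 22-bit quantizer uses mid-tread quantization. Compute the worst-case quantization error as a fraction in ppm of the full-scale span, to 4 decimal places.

0.1192 ppm

Rounding → worst-case error = ½ LSB = V_FS/2^23, so 1e+06/8388608 = 0.119209 ppm of full scale.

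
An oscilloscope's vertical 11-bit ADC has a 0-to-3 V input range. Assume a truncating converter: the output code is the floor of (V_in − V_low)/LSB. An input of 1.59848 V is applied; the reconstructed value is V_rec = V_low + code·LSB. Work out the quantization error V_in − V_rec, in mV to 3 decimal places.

Step size: 3 V ÷ 2^11 = 1.465 mV.
(1.59848 − 0)/0.00146484 = 1091.2290; ⌊·⌋ gives code 1091.
V_rec = 0 + 1091·0.00146484 = 1.5981445 V.
V_in − V_rec = 0.000335469 V = 0.335 mV.

0.335 mV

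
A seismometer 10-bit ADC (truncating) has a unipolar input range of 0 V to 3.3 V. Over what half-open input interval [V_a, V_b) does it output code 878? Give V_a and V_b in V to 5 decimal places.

LSB = 3.3/2^10 = 3.223 mV.
V_a = V_low + 878·LSB = 2.82949 V; V_b = V_low + 879·LSB = 2.83271 V.

[2.82949 V, 2.83271 V)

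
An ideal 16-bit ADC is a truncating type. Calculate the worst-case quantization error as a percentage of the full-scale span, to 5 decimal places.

Truncating → worst-case error = 1 LSB = V_FS/2^16, so 100/65536 = 0.00152588 % of full scale.

0.00153 %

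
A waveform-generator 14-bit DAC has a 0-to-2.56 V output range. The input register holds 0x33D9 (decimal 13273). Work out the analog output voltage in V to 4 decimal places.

LSB = 2.56 V / 2^14 = 156.25 µV.
Code 0x33D9 = 13273 decimal.
V_out = 0 + 13273 × 0.00015625 V = 2.07391 V.

2.0739 V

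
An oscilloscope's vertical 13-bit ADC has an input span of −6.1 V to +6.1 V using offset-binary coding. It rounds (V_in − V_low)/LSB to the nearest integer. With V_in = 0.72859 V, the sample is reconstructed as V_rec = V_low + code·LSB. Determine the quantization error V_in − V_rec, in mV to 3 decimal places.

Step size: 12.2 V ÷ 2^13 = 1.489 mV.
Scaled input = 4585.2303 LSBs, so code = 4585.
V_rec = (−6.1) + 4585·0.00148926 = 0.72824707 V.
Error = 0.72859 − 0.72824707 = 0.00034293 V = 0.343 mV.

0.343 mV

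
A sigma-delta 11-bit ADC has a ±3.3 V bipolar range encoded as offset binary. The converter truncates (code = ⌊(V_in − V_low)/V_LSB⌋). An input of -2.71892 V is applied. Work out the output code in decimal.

code 180

Full-scale span = 6.6 V; LSB = 6.6/2^11 = 3.223 mV.
(V_in − V_low)/LSB = (-2.71892 − (−3.3)) / 0.00322266 = 180.311.
⌊·⌋(180.311) = 180.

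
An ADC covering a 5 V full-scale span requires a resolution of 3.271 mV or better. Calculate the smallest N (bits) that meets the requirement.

11 bits

Number of steps required ≥ 5 V / 3.271 mV = 1528.58.
Need 2^N ≥ 1528.58; 2^10 = 1024, 2^11 = 2048.
Minimum N = 11.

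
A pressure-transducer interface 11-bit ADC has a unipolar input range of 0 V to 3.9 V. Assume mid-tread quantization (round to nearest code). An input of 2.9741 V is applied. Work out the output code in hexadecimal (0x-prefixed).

code 0x61A (decimal 1562)

Full-scale span = 3.9 V; LSB = 3.9/2^11 = 1.904 mV.
(2.9741 − 0) / 0.0019043 = 1561.784 LSBs.
So the output code is 1562.
In hexadecimal (0x-prefixed): 0x61A.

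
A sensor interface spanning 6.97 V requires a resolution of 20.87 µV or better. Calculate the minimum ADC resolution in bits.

Number of steps required ≥ 6.97 V / 20.87 µV = 333972.21.
Need 2^N ≥ 333972.21; 2^18 = 262144, 2^19 = 524288.
Minimum N = 19.

19 bits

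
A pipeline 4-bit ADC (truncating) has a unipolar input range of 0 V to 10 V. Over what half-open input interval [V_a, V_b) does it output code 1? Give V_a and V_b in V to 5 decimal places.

[0.62500 V, 1.25000 V)

LSB = 10/2^4 = 0.6250 V.
V_a = V_low + 1·LSB = 0.625 V; V_b = V_low + 2·LSB = 1.25 V.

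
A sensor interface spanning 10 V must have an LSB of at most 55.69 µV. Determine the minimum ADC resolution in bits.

18 bits

Number of steps required ≥ 10 V / 55.69 µV = 179565.45.
Need 2^N ≥ 179565.45; 2^17 = 131072, 2^18 = 262144.
Minimum N = 18.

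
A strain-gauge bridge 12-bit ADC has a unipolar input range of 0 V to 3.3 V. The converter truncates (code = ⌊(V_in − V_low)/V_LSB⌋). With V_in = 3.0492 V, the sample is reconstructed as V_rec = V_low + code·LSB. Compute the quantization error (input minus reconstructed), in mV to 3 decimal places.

Step size: 3.3 V ÷ 2^12 = 0.806 mV.
(3.0492 − 0)/0.000805664 = 3784.7040; ⌊·⌋ gives code 3784.
Reconstructed: 3.0486328 V.
V_in − V_rec = 0.000567187 V = 0.567 mV.

0.567 mV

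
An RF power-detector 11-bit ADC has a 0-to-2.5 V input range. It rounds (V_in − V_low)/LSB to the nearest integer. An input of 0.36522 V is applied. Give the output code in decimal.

code 299

Full-scale span = 2.5 V; LSB = 2.5/2^11 = 1.221 mV.
(V_in − V_low)/LSB = (0.36522 − 0) / 0.0012207 = 299.188.
Round → code 299.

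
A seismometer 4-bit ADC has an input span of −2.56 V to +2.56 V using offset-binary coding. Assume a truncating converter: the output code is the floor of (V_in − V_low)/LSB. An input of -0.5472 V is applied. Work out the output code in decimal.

Full-scale span = 5.12 V; LSB = 5.12/2^4 = 320.000 mV.
(V_in − V_low)/LSB = (-0.5472 − (−2.56)) / 0.32 = 6.290.
⌊·⌋(6.290) = 6.

code 6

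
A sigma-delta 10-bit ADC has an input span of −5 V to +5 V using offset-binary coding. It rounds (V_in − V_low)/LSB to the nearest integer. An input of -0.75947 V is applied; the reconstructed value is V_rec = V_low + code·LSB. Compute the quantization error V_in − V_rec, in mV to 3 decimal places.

LSB = 10/2^10 = 9.766 mV.
(V_in − V_low)/LSB = (-0.75947 − (−5))/0.00976562 = 434.2303 → code 434 (round).
Reconstructed: -0.76171875 V.
Error = -0.75947 − (−0.76171875) = 0.00224875 V = 2.249 mV.

2.249 mV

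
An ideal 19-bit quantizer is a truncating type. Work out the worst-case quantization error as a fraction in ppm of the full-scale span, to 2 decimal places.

1.91 ppm

Truncating → worst-case error = 1 LSB = V_FS/2^19, so 1e+06/524288 = 1.90735 ppm of full scale.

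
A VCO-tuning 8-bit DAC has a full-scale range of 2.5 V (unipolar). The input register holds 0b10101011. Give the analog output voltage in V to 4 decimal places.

LSB = 2.5 V / 2^8 = 9.766 mV.
Code 0b10101011 = 171 decimal.
V_out = 0 + 171 × 0.00976562 V = 1.66992 V.

1.6699 V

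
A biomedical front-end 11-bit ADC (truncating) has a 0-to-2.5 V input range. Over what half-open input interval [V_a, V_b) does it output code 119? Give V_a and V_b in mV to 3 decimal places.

LSB = 2.5/2^11 = 1.221 mV.
V_a = V_low + 119·LSB = 0.145264 V; V_b = V_low + 120·LSB = 0.146484 V.

[145.264 mV, 146.484 mV)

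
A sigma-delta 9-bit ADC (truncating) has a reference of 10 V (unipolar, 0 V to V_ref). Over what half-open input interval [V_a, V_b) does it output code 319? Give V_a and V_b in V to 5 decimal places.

[6.23047 V, 6.25000 V)

LSB = 10/2^9 = 19.531 mV.
V_a = V_low + 319·LSB = 6.23047 V; V_b = V_low + 320·LSB = 6.25 V.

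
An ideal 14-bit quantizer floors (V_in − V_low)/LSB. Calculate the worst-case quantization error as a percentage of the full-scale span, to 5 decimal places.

Truncating → worst-case error = 1 LSB = V_FS/2^14, so 100/16384 = 0.00610352 % of full scale.

0.00610 %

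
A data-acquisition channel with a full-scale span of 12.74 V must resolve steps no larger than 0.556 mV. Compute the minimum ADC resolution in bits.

15 bits

Number of steps required ≥ 12.74 V / 0.556 mV = 22913.67.
Need 2^N ≥ 22913.67; 2^14 = 16384, 2^15 = 32768.
Minimum N = 15.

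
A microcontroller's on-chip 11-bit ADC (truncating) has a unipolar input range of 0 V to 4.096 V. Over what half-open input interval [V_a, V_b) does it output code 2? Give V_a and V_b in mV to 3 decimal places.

LSB = 4.096/2^11 = 2.000 mV.
V_a = V_low + 2·LSB = 0.004 V; V_b = V_low + 3·LSB = 0.006 V.

[4.000 mV, 6.000 mV)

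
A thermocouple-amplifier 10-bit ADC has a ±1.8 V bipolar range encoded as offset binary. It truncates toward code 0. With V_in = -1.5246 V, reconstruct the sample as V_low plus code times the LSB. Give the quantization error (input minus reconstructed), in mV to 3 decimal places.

1.181 mV

LSB = 3.6/2^10 = 3.516 mV.
Scaled input = 78.3360 LSBs, so code = 78.
Reconstructed: -1.5257813 V.
V_in − V_rec = 0.00118125 V = 1.181 mV.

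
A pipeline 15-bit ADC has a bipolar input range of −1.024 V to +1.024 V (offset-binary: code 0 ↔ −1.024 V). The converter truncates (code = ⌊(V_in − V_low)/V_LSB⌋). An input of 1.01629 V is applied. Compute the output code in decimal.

code 32644

LSB = 2.048 V / 32768 = 62.50 µV.
(V_in − V_low)/LSB = (1.01629 − (−1.024)) / 6.25e-05 = 32644.640.
So the output code is 32644.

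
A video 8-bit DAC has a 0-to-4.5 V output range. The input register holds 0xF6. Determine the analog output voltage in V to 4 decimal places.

LSB = 4.5 V / 2^8 = 17.578 mV.
Code 0xF6 = 246 decimal.
V_out = 0 + 246 × 0.0175781 V = 4.32422 V.

4.3242 V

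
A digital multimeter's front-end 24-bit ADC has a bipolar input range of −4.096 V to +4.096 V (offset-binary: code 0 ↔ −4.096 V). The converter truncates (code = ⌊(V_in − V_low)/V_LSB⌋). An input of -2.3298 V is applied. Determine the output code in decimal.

code 3617177

Full-scale span = 8.192 V; LSB = 8.192/2^24 = 0.49 µV.
(-2.3298 − (−4.096)) / 4.88281e-07 = 3617177.600 LSBs.
So the output code is 3617177.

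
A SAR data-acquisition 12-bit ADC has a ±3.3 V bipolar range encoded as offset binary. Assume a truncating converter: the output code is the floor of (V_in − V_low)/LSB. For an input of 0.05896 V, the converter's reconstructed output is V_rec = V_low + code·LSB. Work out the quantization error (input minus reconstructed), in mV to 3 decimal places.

0.952 mV

LSB = 6.6/2^12 = 1.611 mV.
(0.05896 − (−3.3))/0.00161133 = 2084.5909; ⌊·⌋ gives code 2084.
Code 2084 maps back to (−3.3) + 2084×0.00161133 V = 0.058007812 V.
V_in − V_rec = 0.000952188 V = 0.952 mV.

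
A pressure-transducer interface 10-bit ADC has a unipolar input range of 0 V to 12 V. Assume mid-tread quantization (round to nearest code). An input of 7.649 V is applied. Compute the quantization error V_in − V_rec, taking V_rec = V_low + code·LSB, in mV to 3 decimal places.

-3.344 mV

Step size: 12 V ÷ 2^10 = 11.719 mV.
(V_in − V_low)/LSB = (7.649 − 0)/0.0117188 = 652.7147 → code 653 (round).
V_rec = 0 + 653·0.0117188 = 7.6523438 V.
Difference: -0.00334375 V → -3.344 mV.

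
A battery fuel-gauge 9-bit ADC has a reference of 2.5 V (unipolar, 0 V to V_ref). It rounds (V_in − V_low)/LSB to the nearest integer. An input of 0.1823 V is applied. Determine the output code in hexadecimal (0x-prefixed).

code 0x25 (decimal 37)

With 512 levels over 2.5 V, one step is 4.883 mV.
(V_in − V_low)/LSB = (0.1823 − 0) / 0.00488281 = 37.335.
So the output code is 37.
In hexadecimal (0x-prefixed): 0x25.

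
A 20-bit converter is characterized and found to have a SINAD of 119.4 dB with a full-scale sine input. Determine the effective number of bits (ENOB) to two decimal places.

ENOB = (SINAD − 1.76) / 6.02 = (119.4 − 1.76)/6.02 = 19.542.

19.54 bits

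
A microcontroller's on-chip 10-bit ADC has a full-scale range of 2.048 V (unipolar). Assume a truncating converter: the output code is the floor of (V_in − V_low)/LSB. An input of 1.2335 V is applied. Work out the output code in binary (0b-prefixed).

code 0b1001101000 (decimal 616)

With 1024 levels over 2.048 V, one step is 2.000 mV.
(V_in − V_low)/LSB = (1.2335 − 0) / 0.002 = 616.750.
⌊·⌋(616.750) = 616.
In binary (0b-prefixed): 0b1001101000.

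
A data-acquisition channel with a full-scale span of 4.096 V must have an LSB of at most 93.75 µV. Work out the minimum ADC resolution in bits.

Number of steps required ≥ 4.096 V / 93.75 µV = 43690.67.
Need 2^N ≥ 43690.67; 2^15 = 32768, 2^16 = 65536.
Minimum N = 16.

16 bits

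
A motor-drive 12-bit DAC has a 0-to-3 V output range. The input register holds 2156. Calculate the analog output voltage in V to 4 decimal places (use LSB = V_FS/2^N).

LSB = 3 V / 2^12 = 0.732 mV.
V_out = 0 + 2156 × 0.000732422 V = 1.5791 V.

1.5791 V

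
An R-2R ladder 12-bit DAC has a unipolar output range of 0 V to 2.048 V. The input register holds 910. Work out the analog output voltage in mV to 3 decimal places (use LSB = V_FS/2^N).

LSB = 2.048 V / 2^12 = 0.500 mV.
V_out = 0 + 910 × 0.0005 V = 0.455 V.
= 455.000 mV.

455.000 mV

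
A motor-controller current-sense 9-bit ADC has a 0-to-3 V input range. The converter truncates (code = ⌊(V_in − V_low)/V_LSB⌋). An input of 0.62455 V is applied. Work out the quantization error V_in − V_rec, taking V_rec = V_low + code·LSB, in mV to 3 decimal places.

Step size: 3 V ÷ 2^9 = 5.859 mV.
(0.62455 − 0)/0.00585938 = 106.5899; ⌊·⌋ gives code 106.
Reconstructed: 0.62109375 V.
Error = 0.62455 − 0.62109375 = 0.00345625 V = 3.456 mV.

3.456 mV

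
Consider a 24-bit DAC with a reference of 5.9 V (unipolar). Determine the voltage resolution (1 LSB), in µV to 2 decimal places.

0.35 µV

Full-scale span = 5.9 V.
LSB = 5.9 / 2^24 = 5.9 / 16777216 = 3.51667e-07 V = 0.35 µV.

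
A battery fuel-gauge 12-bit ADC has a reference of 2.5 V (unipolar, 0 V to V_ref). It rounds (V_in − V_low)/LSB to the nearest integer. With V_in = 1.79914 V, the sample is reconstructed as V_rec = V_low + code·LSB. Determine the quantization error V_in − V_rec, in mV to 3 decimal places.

Step size: 2.5 V ÷ 2^12 = 0.610 mV.
(1.79914 − 0)/0.000610352 = 2947.7110; round gives code 2948.
Reconstructed: 1.7993164 V.
Difference: -0.000176406 V → -0.176 mV.

-0.176 mV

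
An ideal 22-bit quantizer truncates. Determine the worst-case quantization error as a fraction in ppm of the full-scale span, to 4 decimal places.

Truncating → worst-case error = 1 LSB = V_FS/2^22, so 1e+06/4194304 = 0.238419 ppm of full scale.

0.2384 ppm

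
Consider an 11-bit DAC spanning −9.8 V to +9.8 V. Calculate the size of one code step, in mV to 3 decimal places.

Full-scale span = 19.6 V.
LSB = 19.6 / 2^11 = 19.6 / 2048 = 0.00957031 V = 9.570 mV.

9.570 mV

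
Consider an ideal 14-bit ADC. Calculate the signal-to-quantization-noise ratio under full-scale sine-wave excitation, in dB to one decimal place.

SNR ≈ 6.02·N + 1.76 dB = 6.02·14 + 1.76 = 86.04 dB.

86.0 dB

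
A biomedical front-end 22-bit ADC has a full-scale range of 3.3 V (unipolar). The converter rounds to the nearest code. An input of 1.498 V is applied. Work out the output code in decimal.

code 1903960

LSB = 3.3 V / 4194304 = 0.79 µV.
(1.498 − 0) / 7.86781e-07 = 1903959.816 LSBs.
Round → code 1903960.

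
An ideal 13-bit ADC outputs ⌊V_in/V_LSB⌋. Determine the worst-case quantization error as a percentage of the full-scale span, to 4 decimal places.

0.0122 %

Truncating → worst-case error = 1 LSB = V_FS/2^13, so 100/8192 = 0.012207 % of full scale.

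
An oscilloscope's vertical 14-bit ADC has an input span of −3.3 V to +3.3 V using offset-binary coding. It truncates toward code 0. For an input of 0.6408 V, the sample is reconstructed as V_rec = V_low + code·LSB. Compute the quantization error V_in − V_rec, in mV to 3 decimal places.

0.297 mV

LSB = 6.6/2^14 = 402.83 µV.
(0.6408 − (−3.3))/0.000402832 = 9782.7375; ⌊·⌋ gives code 9782.
Reconstructed: 0.64050293 V.
Difference: 0.00029707 V → 0.297 mV.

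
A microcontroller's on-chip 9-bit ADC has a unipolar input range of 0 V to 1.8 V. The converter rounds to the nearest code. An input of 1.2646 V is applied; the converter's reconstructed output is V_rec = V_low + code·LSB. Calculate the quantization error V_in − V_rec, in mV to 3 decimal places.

Step size: 1.8 V ÷ 2^9 = 3.516 mV.
Scaled input = 359.7084 LSBs, so code = 360.
V_rec = 0 + 360·0.00351563 = 1.265625 V.
V_in − V_rec = -0.001025 V = -1.025 mV.

-1.025 mV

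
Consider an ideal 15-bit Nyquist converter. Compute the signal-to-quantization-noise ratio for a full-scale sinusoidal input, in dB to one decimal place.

92.1 dB

SNR ≈ 6.02·N + 1.76 dB = 6.02·15 + 1.76 = 92.06 dB.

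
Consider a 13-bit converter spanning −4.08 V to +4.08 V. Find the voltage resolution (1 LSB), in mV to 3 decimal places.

0.996 mV

Full-scale span = 8.16 V.
LSB = 8.16 / 2^13 = 8.16 / 8192 = 0.000996094 V = 0.996 mV.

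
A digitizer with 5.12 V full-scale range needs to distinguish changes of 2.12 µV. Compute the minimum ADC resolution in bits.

Number of steps required ≥ 5.12 V / 2.12 µV = 2415094.34.
Need 2^N ≥ 2415094.34; 2^21 = 2097152, 2^22 = 4194304.
Minimum N = 22.

22 bits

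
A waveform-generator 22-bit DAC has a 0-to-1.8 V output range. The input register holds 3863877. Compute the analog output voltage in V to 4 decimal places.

LSB = 1.8 V / 2^22 = 0.43 µV.
V_out = 0 + 3863877 × 4.29153e-07 V = 1.6582 V.

1.6582 V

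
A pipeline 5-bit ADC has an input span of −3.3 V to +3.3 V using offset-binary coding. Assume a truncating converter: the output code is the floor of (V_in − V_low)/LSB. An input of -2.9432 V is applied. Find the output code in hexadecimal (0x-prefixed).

code 0x1 (decimal 1)

LSB = 6.6 V / 32 = 206.250 mV.
Input sits at 1.730 steps above V_low.
So the output code is 1.
In hexadecimal (0x-prefixed): 0x1.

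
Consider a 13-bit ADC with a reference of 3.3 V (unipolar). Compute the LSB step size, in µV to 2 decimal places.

Full-scale span = 3.3 V.
LSB = 3.3 / 2^13 = 3.3 / 8192 = 0.000402832 V = 402.83 µV.

402.83 µV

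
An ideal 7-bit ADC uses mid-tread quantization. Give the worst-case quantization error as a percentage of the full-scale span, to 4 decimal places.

0.3906 %

Rounding → worst-case error = ½ LSB = V_FS/2^8, so 100/256 = 0.390625 % of full scale.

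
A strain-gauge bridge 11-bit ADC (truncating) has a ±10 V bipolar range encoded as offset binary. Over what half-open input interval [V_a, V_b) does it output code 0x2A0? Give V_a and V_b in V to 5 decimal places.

LSB = 20/2^11 = 9.766 mV.
Code 0x2A0 = 672 decimal.
V_a = V_low + 672·LSB = -3.4375 V; V_b = V_low + 673·LSB = -3.42773 V.

[-3.43750 V, -3.42773 V)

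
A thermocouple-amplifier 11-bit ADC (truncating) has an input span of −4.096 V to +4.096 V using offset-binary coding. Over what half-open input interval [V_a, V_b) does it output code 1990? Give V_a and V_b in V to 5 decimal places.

LSB = 8.192/2^11 = 4.000 mV.
V_a = V_low + 1990·LSB = 3.864 V; V_b = V_low + 1991·LSB = 3.868 V.

[3.86400 V, 3.86800 V)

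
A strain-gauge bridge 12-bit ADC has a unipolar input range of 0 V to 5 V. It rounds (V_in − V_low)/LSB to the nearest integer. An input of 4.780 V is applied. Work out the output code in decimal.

code 3916

With 4096 levels over 5 V, one step is 1.221 mV.
Input sits at 3915.776 steps above V_low.
Round → code 3916.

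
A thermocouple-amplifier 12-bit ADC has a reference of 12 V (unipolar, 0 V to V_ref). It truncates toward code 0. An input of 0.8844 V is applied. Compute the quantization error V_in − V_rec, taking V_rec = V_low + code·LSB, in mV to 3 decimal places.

2.564 mV

LSB = 12/2^12 = 2.930 mV.
(V_in − V_low)/LSB = (0.8844 − 0)/0.00292969 = 301.8752 → code 301 (floor).
Reconstructed: 0.88183594 V.
Error = 0.8844 − 0.88183594 = 0.00256406 V = 2.564 mV.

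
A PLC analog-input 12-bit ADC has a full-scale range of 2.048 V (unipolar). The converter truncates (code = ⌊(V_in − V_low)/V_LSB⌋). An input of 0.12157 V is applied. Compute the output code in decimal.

code 243

Full-scale span = 2.048 V; LSB = 2.048/2^12 = 0.500 mV.
Input sits at 243.140 steps above V_low.
Floor → code 243.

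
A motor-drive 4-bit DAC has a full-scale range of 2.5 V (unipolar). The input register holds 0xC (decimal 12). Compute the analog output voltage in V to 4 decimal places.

LSB = 2.5 V / 2^4 = 156.250 mV.
Code 0xC = 12 decimal.
V_out = 0 + 12 × 0.15625 V = 1.875 V.

1.8750 V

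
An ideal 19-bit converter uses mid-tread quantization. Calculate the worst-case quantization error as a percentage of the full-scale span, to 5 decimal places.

0.00010 %

Rounding → worst-case error = ½ LSB = V_FS/2^20, so 100/1048576 = 9.53674e-05 % of full scale.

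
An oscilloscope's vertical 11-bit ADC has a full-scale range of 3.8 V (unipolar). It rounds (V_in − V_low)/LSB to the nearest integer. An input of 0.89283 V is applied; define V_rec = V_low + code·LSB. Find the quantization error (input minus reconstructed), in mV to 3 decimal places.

0.350 mV

Step size: 3.8 V ÷ 2^11 = 1.855 mV.
Scaled input = 481.1884 LSBs, so code = 481.
Code 481 maps back to 0 + 481×0.00185547 V = 0.89248047 V.
Difference: 0.000349531 V → 0.350 mV.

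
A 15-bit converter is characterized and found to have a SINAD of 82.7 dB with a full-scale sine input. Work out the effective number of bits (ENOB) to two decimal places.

13.45 bits

ENOB = (SINAD − 1.76) / 6.02 = (82.7 − 1.76)/6.02 = 13.445.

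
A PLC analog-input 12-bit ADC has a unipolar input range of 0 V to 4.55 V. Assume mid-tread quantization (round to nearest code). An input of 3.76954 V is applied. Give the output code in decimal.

LSB = 4.55 V / 4096 = 1.111 mV.
(V_in − V_low)/LSB = (3.76954 − 0) / 0.00111084 = 3393.414.
Round → code 3393.

code 3393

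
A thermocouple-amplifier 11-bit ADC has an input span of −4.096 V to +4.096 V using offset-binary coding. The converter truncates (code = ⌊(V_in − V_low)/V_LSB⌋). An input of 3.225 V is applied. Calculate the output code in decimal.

code 1830

Full-scale span = 8.192 V; LSB = 8.192/2^11 = 4.000 mV.
Input sits at 1830.250 steps above V_low.
So the output code is 1830.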